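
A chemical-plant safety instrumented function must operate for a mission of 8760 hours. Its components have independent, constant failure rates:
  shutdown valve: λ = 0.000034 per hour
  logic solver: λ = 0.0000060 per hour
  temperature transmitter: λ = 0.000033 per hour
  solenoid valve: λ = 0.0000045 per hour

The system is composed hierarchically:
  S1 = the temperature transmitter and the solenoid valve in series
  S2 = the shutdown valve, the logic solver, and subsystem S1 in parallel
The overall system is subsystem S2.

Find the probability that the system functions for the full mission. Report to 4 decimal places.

0.9963

R(shutdown valve) = exp(−0.000034 × 8760) = 0.742420
R(logic solver) = exp(−0.0000060 × 8760) = 0.948797
R(temperature transmitter) = exp(−0.000033 × 8760) = 0.748952
R(solenoid valve) = exp(−0.0000045 × 8760) = 0.961347
Series (temperature transmitter and solenoid valve): 0.748952 × 0.961347 = 0.720003
Parallel (shutdown valve, logic solver, and [0.720003]): 1 − (1 − 0.742420)(1 − 0.948797)(1 − 0.720003) = 0.9963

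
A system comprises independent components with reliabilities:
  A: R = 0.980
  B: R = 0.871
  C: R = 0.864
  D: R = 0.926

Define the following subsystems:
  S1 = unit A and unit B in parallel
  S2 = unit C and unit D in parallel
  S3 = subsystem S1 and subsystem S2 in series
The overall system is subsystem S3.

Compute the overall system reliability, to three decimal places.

0.987

Parallel (A and B): 1 − (1 − 0.98000)(1 − 0.87100) = 0.99742
Parallel (C and D): 1 − (1 − 0.86400)(1 − 0.92600) = 0.98994
Series ([0.99742] and [0.98994]): 0.99742 × 0.98994 = 0.987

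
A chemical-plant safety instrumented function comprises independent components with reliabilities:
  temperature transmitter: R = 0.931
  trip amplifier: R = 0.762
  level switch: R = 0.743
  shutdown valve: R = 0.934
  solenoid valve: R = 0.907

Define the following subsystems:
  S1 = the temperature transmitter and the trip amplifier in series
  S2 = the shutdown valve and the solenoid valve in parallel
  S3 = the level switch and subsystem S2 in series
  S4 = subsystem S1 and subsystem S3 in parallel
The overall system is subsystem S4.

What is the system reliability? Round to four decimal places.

Series (temperature transmitter and trip amplifier): 0.931000 × 0.762000 = 0.709422
Parallel (shutdown valve and solenoid valve): 1 − (1 − 0.934000)(1 − 0.907000) = 0.993862
Series (level switch and [0.993862]): 0.743000 × 0.993862 = 0.738439
Parallel ([0.709422] and [0.738439]): 1 − (1 − 0.709422)(1 − 0.738439) = 0.9240

0.9240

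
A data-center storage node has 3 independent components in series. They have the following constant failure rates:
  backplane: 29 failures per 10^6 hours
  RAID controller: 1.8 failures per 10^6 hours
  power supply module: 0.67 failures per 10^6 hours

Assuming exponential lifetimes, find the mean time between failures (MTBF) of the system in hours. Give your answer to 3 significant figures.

31800

Series of exponential components: λ_sys = Σ λ_i
λ_sys = 0.000029 + 0.0000018 + 0.00000067 = 3.1470e-05 /h
MTBF = 1 / λ_sys = 31800 h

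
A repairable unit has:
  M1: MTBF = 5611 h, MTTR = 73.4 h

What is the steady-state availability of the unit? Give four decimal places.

0.9871

A(M1) = MTBF/(MTBF+MTTR) = 5611/(5611+73.4) = 0.9871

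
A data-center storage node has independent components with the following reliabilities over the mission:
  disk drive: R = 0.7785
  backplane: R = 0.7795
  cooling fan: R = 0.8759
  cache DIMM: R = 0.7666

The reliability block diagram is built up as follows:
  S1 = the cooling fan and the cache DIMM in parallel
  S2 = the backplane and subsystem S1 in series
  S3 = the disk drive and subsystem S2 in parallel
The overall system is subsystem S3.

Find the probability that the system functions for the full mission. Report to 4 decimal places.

Parallel (cooling fan and cache DIMM): 1 − (1 − 0.875900)(1 − 0.766600) = 0.971035
Series (backplane and [0.971035]): 0.779500 × 0.971035 = 0.756922
Parallel (disk drive and [0.756922]): 1 − (1 − 0.778500)(1 − 0.756922) = 0.9462

0.9462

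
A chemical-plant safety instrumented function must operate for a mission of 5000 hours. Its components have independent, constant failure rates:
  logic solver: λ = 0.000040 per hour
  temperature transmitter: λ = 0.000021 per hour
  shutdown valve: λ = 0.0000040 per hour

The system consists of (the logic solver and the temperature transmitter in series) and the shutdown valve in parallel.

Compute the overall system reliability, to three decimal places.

0.995

R(logic solver) = exp(−0.000040 × 5000) = 0.81873
R(temperature transmitter) = exp(−0.000021 × 5000) = 0.90032
R(shutdown valve) = exp(−0.0000040 × 5000) = 0.98020
Series (logic solver and temperature transmitter): 0.81873 × 0.90032 = 0.73712
Parallel ([0.73712] and shutdown valve): 1 − (1 − 0.73712)(1 − 0.98020) = 0.995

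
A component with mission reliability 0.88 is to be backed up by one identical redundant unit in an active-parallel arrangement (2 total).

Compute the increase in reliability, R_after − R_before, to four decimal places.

0.1056

R_before = 0.88
R_after = 1 − (1 − 0.88)^2 = 0.9856
ΔR = 0.9856 − 0.88 = 0.1056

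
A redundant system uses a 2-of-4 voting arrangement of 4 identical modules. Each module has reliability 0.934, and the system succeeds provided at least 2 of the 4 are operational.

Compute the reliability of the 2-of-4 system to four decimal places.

0.9989

R = Σ_{i=2}^{4} C(4,i) p^i (1−p)^{4−i} with p = 0.934
C(4,2)·0.934^2·0.066^2 = 0.022800
C(4,3)·0.934^3·0.066^1 = 0.215102
C(4,4)·0.934^4·0.066^0 = 0.761005
Sum = 0.9989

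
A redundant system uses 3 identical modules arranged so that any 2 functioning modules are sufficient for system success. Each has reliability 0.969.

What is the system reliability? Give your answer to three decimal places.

R = Σ_{i=2}^{3} C(3,i) p^i (1−p)^{3−i} with p = 0.969
C(3,2)·0.969^2·0.031^1 = 0.08732
C(3,3)·0.969^3·0.031^0 = 0.90985
Sum = 0.997

0.997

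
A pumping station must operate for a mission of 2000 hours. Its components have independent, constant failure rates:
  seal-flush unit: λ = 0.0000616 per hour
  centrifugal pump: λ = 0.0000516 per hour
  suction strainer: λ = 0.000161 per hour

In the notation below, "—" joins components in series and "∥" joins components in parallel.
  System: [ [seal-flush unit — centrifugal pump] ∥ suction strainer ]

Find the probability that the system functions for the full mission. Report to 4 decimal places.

R(seal-flush unit) = exp(−0.0000616 × 2000) = 0.884087
R(centrifugal pump) = exp(−0.0000516 × 2000) = 0.901947
R(suction strainer) = exp(−0.000161 × 2000) = 0.724698
Series (seal-flush unit and centrifugal pump): 0.884087 × 0.901947 = 0.797400
Parallel ([0.797400] and suction strainer): 1 − (1 − 0.797400)(1 − 0.724698) = 0.9442

0.9442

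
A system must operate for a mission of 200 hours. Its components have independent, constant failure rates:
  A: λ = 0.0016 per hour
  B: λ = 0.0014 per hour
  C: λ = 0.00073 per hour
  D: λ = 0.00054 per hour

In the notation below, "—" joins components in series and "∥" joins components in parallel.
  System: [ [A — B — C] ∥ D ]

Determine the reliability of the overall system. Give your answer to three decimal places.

R(A) = exp(−0.0016 × 200) = 0.72615
R(B) = exp(−0.0014 × 200) = 0.75578
R(C) = exp(−0.00073 × 200) = 0.86416
R(D) = exp(−0.00054 × 200) = 0.89763
Series (A, B, and C): 0.72615 × 0.75578 × 0.86416 = 0.47426
Parallel ([0.47426] and D): 1 − (1 − 0.47426)(1 − 0.89763) = 0.946

0.946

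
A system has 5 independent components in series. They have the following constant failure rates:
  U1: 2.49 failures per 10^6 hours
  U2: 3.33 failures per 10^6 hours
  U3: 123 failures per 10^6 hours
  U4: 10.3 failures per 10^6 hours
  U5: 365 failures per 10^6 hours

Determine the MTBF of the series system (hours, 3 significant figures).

Series of exponential components: λ_sys = Σ λ_i
λ_sys = 0.00000249 + 0.00000333 + 0.000123 + 0.0000103 + 0.000365 = 5.0412e-04 /h
MTBF = 1 / λ_sys = 1980 h

1980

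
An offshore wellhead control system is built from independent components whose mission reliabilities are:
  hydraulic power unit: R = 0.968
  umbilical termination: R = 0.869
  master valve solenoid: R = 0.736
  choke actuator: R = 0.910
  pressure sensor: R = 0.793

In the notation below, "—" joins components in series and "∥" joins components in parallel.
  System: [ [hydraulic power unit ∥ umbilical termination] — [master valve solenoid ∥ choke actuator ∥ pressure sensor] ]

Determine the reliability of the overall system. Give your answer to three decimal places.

Parallel (hydraulic power unit and umbilical termination): 1 − (1 − 0.96800)(1 − 0.86900) = 0.99581
Parallel (master valve solenoid, choke actuator, and pressure sensor): 1 − (1 − 0.73600)(1 − 0.91000)(1 − 0.79300) = 0.99508
Series ([0.99581] and [0.99508]): 0.99581 × 0.99508 = 0.991

0.991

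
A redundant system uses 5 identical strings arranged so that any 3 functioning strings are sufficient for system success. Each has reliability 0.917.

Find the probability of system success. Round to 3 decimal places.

0.995

R = Σ_{i=3}^{5} C(5,i) p^i (1−p)^{5−i} with p = 0.917
C(5,3)·0.917^3·0.083^2 = 0.05312
C(5,4)·0.917^4·0.083^1 = 0.29344
C(5,5)·0.917^5·0.083^0 = 0.64841
Sum = 0.995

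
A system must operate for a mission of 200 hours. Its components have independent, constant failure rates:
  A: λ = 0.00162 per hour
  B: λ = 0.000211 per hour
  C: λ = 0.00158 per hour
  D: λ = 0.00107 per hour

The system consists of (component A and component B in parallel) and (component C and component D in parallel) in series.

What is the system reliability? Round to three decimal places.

0.937

R(A) = exp(−0.00162 × 200) = 0.72325
R(B) = exp(−0.000211 × 200) = 0.95868
R(C) = exp(−0.00158 × 200) = 0.72906
R(D) = exp(−0.00107 × 200) = 0.80735
Parallel (A and B): 1 − (1 − 0.72325)(1 − 0.95868) = 0.98856
Parallel (C and D): 1 − (1 − 0.72906)(1 − 0.80735) = 0.94780
Series ([0.98856] and [0.94780]): 0.98856 × 0.94780 = 0.937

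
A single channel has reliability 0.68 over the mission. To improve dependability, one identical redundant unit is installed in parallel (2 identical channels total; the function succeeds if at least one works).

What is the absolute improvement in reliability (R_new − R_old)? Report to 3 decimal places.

0.218

R_before = 0.68
R_after = 1 − (1 − 0.68)^2 = 0.898
ΔR = 0.898 − 0.68 = 0.218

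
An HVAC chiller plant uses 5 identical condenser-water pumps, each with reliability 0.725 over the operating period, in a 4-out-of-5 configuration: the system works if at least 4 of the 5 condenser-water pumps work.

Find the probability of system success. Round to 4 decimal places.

R = Σ_{i=4}^{5} C(5,i) p^i (1−p)^{5−i} with p = 0.725
C(5,4)·0.725^4·0.275^1 = 0.379887
C(5,5)·0.725^5·0.275^0 = 0.200304
Sum = 0.5802

0.5802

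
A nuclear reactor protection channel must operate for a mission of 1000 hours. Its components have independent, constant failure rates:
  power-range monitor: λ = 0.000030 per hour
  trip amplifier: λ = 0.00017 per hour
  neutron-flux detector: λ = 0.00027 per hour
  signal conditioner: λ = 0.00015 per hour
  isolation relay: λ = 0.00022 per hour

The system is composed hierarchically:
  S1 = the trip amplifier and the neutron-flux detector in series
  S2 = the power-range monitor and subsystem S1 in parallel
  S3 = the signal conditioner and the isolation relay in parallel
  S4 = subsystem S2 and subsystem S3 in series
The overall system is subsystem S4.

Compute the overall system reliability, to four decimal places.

R(power-range monitor) = exp(−0.000030 × 1000) = 0.970446
R(trip amplifier) = exp(−0.00017 × 1000) = 0.843665
R(neutron-flux detector) = exp(−0.00027 × 1000) = 0.763379
R(signal conditioner) = exp(−0.00015 × 1000) = 0.860708
R(isolation relay) = exp(−0.00022 × 1000) = 0.802519
Series (trip amplifier and neutron-flux detector): 0.843665 × 0.763379 = 0.644036
Parallel (power-range monitor and [0.644036]): 1 − (1 − 0.970446)(1 − 0.644036) = 0.989480
Parallel (signal conditioner and isolation relay): 1 − (1 − 0.860708)(1 − 0.802519) = 0.972492
Series ([0.989480] and [0.972492]): 0.989480 × 0.972492 = 0.9623

0.9623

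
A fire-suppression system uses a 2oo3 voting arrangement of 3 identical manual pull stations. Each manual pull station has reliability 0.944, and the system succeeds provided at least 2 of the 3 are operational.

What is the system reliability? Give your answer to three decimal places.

R = Σ_{i=2}^{3} C(3,i) p^i (1−p)^{3−i} with p = 0.944
C(3,2)·0.944^2·0.056^1 = 0.14971
C(3,3)·0.944^3·0.056^0 = 0.84123
Sum = 0.991

0.991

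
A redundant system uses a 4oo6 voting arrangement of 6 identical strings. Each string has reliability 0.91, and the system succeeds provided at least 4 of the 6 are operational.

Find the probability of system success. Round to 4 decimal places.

0.9882

R = Σ_{i=4}^{6} C(6,i) p^i (1−p)^{6−i} with p = 0.91
C(6,4)·0.91^4·0.09^2 = 0.083319
C(6,5)·0.91^5·0.09^1 = 0.336977
C(6,6)·0.91^6·0.09^0 = 0.567869
Sum = 0.9882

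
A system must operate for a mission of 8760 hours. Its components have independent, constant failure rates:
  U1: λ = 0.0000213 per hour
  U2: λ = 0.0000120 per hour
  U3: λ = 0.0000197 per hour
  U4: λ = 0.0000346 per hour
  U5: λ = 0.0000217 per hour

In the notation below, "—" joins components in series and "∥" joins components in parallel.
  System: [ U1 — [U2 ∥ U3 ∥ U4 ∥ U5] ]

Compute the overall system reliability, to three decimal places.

0.829

R(U1) = exp(−0.0000213 × 8760) = 0.82979
R(U2) = exp(−0.0000120 × 8760) = 0.90022
R(U3) = exp(−0.0000197 × 8760) = 0.84150
R(U4) = exp(−0.0000346 × 8760) = 0.73853
R(U5) = exp(−0.0000217 × 8760) = 0.82688
Parallel (U2, U3, U4, and U5): 1 − (1 − 0.90022)(1 − 0.84150)(1 − 0.73853)(1 − 0.82688) = 0.99928
Series (U1 and [0.99928]): 0.82979 × 0.99928 = 0.829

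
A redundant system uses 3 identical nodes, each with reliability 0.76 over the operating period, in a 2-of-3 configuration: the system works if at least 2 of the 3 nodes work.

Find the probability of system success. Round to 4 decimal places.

R = Σ_{i=2}^{3} C(3,i) p^i (1−p)^{3−i} with p = 0.76
C(3,2)·0.76^2·0.24^1 = 0.415872
C(3,3)·0.76^3·0.24^0 = 0.438976
Sum = 0.8548

0.8548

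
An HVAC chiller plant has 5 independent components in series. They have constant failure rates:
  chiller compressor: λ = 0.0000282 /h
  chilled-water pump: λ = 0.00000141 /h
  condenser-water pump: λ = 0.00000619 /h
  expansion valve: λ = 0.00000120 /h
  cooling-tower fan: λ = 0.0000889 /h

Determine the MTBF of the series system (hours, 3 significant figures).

Series of exponential components: λ_sys = Σ λ_i
λ_sys = 0.0000282 + 0.00000141 + 0.00000619 + 0.00000120 + 0.0000889 = 1.2590e-04 /h
MTBF = 1 / λ_sys = 7940 h

7940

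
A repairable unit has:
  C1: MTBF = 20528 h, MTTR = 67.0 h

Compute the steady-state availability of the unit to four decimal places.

0.9967

A(C1) = MTBF/(MTBF+MTTR) = 20528/(20528+67.0) = 0.9967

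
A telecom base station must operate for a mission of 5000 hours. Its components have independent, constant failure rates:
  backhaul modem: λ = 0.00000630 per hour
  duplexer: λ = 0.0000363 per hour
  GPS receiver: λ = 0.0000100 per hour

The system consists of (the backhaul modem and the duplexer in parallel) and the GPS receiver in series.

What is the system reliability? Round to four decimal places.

0.9463

R(backhaul modem) = exp(−0.00000630 × 5000) = 0.968991
R(duplexer) = exp(−0.0000363 × 5000) = 0.834018
R(GPS receiver) = exp(−0.0000100 × 5000) = 0.951229
Parallel (backhaul modem and duplexer): 1 − (1 − 0.968991)(1 − 0.834018) = 0.994853
Series ([0.994853] and GPS receiver): 0.994853 × 0.951229 = 0.9463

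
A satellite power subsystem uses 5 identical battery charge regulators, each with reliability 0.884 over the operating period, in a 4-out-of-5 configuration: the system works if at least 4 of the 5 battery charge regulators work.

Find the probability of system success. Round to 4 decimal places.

R = Σ_{i=4}^{5} C(5,i) p^i (1−p)^{5−i} with p = 0.884
C(5,4)·0.884^4·0.116^1 = 0.354191
C(5,5)·0.884^5·0.116^0 = 0.539835
Sum = 0.8940

0.8940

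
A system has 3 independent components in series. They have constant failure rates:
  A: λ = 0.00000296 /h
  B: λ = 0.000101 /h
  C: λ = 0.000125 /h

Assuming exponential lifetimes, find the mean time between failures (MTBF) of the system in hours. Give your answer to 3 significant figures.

Series of exponential components: λ_sys = Σ λ_i
λ_sys = 0.00000296 + 0.000101 + 0.000125 = 2.2896e-04 /h
MTBF = 1 / λ_sys = 4370 h

4370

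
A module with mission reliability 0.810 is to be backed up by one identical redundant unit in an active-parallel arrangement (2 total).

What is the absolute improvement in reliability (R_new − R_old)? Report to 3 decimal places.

0.154

R_before = 0.810
R_after = 1 − (1 − 0.810)^2 = 0.964
ΔR = 0.964 − 0.810 = 0.154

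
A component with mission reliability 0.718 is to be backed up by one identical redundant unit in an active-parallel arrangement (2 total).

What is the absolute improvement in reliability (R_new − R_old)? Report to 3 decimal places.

0.202

R_before = 0.718
R_after = 1 − (1 − 0.718)^2 = 0.920
ΔR = 0.920 − 0.718 = 0.202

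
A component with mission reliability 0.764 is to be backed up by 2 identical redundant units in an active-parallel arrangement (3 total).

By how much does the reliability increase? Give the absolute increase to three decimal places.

R_before = 0.764
R_after = 1 − (1 − 0.764)^3 = 0.987
ΔR = 0.987 − 0.764 = 0.223

0.223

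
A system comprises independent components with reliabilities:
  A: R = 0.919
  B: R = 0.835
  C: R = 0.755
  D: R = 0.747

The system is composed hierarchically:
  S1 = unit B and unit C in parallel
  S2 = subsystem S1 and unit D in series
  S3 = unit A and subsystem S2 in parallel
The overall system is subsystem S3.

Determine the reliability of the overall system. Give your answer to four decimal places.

0.9771

Parallel (B and C): 1 − (1 − 0.835000)(1 − 0.755000) = 0.959575
Series ([0.959575] and D): 0.959575 × 0.747000 = 0.716803
Parallel (A and [0.716803]): 1 − (1 − 0.919000)(1 − 0.716803) = 0.9771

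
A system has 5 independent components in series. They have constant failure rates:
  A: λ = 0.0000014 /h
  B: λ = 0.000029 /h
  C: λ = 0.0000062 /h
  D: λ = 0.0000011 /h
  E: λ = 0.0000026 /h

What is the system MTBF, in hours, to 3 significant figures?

24800

Series of exponential components: λ_sys = Σ λ_i
λ_sys = 0.0000014 + 0.000029 + 0.0000062 + 0.0000011 + 0.0000026 = 4.0300e-05 /h
MTBF = 1 / λ_sys = 24800 h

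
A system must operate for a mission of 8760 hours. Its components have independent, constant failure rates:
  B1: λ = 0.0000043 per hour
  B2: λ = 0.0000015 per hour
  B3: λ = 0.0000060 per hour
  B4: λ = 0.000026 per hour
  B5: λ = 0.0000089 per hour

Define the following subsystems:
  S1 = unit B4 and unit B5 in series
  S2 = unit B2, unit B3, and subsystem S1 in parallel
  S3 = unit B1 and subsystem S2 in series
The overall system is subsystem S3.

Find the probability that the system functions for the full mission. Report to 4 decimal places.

R(B1) = exp(−0.0000043 × 8760) = 0.963033
R(B2) = exp(−0.0000015 × 8760) = 0.986946
R(B3) = exp(−0.0000060 × 8760) = 0.948797
R(B4) = exp(−0.000026 × 8760) = 0.796315
R(B5) = exp(−0.0000089 × 8760) = 0.924998
Series (B4 and B5): 0.796315 × 0.924998 = 0.736590
Parallel (B2, B3, and [0.736590]): 1 − (1 − 0.986946)(1 − 0.948797)(1 − 0.736590) = 0.999824
Series (B1 and [0.999824]): 0.963033 × 0.999824 = 0.9629

0.9629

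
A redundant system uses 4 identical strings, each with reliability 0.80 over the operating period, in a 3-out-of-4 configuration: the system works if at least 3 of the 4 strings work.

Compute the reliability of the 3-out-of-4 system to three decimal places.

0.819

R = Σ_{i=3}^{4} C(4,i) p^i (1−p)^{4−i} with p = 0.80
C(4,3)·0.80^3·0.20^1 = 0.40960
C(4,4)·0.80^4·0.20^0 = 0.40960
Sum = 0.819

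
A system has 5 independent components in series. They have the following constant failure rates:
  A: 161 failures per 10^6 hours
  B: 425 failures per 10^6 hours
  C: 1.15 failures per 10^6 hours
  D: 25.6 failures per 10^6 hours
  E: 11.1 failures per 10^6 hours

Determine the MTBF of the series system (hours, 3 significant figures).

1600

Series of exponential components: λ_sys = Σ λ_i
λ_sys = 0.000161 + 0.000425 + 0.00000115 + 0.0000256 + 0.0000111 = 6.2385e-04 /h
MTBF = 1 / λ_sys = 1600 h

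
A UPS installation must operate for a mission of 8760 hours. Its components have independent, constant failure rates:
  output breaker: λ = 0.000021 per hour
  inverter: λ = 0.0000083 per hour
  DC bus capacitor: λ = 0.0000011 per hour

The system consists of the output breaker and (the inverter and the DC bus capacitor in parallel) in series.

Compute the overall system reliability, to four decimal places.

0.8314

R(output breaker) = exp(−0.000021 × 8760) = 0.831969
R(inverter) = exp(−0.0000083 × 8760) = 0.929872
R(DC bus capacitor) = exp(−0.0000011 × 8760) = 0.990410
Parallel (inverter and DC bus capacitor): 1 − (1 − 0.929872)(1 − 0.990410) = 0.999327
Series (output breaker and [0.999327]): 0.831969 × 0.999327 = 0.8314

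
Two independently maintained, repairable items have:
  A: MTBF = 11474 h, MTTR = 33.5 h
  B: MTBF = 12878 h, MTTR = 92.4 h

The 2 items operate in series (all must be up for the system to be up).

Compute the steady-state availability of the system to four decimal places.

A(A) = MTBF/(MTBF+MTTR) = 11474/(11474+33.5) = 0.997089
A(B) = MTBF/(MTBF+MTTR) = 12878/(12878+92.4) = 0.992876
Series availability: 0.997089 × 0.992876 = 0.9900

0.9900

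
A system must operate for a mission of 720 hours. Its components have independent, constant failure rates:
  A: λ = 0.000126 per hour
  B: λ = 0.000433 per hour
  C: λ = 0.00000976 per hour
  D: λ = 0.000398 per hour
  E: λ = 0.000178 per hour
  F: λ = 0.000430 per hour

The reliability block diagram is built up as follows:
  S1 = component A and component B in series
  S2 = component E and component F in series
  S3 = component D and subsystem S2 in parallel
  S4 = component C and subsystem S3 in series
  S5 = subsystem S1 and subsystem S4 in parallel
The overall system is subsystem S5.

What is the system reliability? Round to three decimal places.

R(A) = exp(−0.000126 × 720) = 0.91327
R(B) = exp(−0.000433 × 720) = 0.73216
R(C) = exp(−0.00000976 × 720) = 0.99300
R(D) = exp(−0.000398 × 720) = 0.75084
R(E) = exp(−0.000178 × 720) = 0.87971
R(F) = exp(−0.000430 × 720) = 0.73374
Series (A and B): 0.91327 × 0.73216 = 0.66866
Series (E and F): 0.87971 × 0.73374 = 0.64548
Parallel (D and [0.64548]): 1 − (1 − 0.75084)(1 − 0.64548) = 0.91167
Series (C and [0.91167]): 0.99300 × 0.91167 = 0.90529
Parallel ([0.66866] and [0.90529]): 1 − (1 − 0.66866)(1 − 0.90529) = 0.969

0.969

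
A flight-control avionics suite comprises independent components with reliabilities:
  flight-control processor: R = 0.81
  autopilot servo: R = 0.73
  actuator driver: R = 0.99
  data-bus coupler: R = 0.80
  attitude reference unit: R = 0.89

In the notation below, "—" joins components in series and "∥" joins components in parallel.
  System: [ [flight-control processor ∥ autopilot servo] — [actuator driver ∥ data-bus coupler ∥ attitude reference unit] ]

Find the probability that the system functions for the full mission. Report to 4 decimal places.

Parallel (flight-control processor and autopilot servo): 1 − (1 − 0.810000)(1 − 0.730000) = 0.948700
Parallel (actuator driver, data-bus coupler, and attitude reference unit): 1 − (1 − 0.990000)(1 − 0.800000)(1 − 0.890000) = 0.999780
Series ([0.948700] and [0.999780]): 0.948700 × 0.999780 = 0.9485

0.9485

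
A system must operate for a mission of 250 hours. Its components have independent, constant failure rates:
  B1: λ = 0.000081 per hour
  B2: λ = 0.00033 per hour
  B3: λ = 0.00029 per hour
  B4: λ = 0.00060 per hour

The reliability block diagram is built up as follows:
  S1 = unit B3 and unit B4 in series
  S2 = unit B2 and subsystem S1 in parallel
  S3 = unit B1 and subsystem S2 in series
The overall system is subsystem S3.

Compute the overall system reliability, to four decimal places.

0.9645

R(B1) = exp(−0.000081 × 250) = 0.979954
R(B2) = exp(−0.00033 × 250) = 0.920811
R(B3) = exp(−0.00029 × 250) = 0.930066
R(B4) = exp(−0.00060 × 250) = 0.860708
Series (B3 and B4): 0.930066 × 0.860708 = 0.800515
Parallel (B2 and [0.800515]): 1 − (1 − 0.920811)(1 − 0.800515) = 0.984203
Series (B1 and [0.984203]): 0.979954 × 0.984203 = 0.9645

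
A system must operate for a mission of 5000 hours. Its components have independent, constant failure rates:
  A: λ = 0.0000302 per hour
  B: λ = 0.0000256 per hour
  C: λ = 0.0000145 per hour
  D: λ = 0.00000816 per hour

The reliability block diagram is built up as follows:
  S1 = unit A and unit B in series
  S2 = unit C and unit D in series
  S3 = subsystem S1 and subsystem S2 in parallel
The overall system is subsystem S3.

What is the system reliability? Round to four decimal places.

R(A) = exp(−0.0000302 × 5000) = 0.859848
R(B) = exp(−0.0000256 × 5000) = 0.879853
R(C) = exp(−0.0000145 × 5000) = 0.930066
R(D) = exp(−0.00000816 × 5000) = 0.960021
Series (A and B): 0.859848 × 0.879853 = 0.756540
Series (C and D): 0.930066 × 0.960021 = 0.892883
Parallel ([0.756540] and [0.892883]): 1 − (1 − 0.756540)(1 − 0.892883) = 0.9739

0.9739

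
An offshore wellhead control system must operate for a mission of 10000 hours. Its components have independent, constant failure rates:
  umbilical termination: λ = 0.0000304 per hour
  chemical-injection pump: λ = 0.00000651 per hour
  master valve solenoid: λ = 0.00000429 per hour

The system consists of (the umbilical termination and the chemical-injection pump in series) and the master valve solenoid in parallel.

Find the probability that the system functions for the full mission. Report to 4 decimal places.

R(umbilical termination) = exp(−0.0000304 × 10000) = 0.737861
R(chemical-injection pump) = exp(−0.00000651 × 10000) = 0.936974
R(master valve solenoid) = exp(−0.00000429 × 10000) = 0.958007
Series (umbilical termination and chemical-injection pump): 0.737861 × 0.936974 = 0.691357
Parallel ([0.691357] and master valve solenoid): 1 − (1 − 0.691357)(1 − 0.958007) = 0.9870

0.9870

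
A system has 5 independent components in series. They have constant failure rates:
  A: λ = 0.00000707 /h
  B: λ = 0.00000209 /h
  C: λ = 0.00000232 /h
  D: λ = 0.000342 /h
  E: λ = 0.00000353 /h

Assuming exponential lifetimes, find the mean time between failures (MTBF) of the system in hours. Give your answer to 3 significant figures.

2800

Series of exponential components: λ_sys = Σ λ_i
λ_sys = 0.00000707 + 0.00000209 + 0.00000232 + 0.000342 + 0.00000353 = 3.5701e-04 /h
MTBF = 1 / λ_sys = 2800 h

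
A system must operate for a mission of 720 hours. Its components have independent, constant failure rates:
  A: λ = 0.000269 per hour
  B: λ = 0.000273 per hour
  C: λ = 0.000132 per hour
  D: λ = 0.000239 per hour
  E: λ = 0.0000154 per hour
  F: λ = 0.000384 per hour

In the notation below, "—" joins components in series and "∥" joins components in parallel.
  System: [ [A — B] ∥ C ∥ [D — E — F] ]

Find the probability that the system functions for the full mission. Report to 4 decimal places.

0.9892

R(A) = exp(−0.000269 × 720) = 0.823922
R(B) = exp(−0.000273 × 720) = 0.821552
R(C) = exp(−0.000132 × 720) = 0.909337
R(D) = exp(−0.000239 × 720) = 0.841912
R(E) = exp(−0.0000154 × 720) = 0.988973
R(F) = exp(−0.000384 × 720) = 0.758449
Series (A and B): 0.823922 × 0.821552 = 0.676895
Series (D, E, and F): 0.841912 × 0.988973 × 0.758449 = 0.631506
Parallel ([0.676895], C, and [0.631506]): 1 − (1 − 0.676895)(1 − 0.909337)(1 − 0.631506) = 0.9892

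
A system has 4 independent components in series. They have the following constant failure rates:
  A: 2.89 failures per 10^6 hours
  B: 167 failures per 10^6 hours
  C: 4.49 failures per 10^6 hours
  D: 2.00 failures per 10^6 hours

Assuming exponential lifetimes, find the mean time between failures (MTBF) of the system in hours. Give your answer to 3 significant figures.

5670

Series of exponential components: λ_sys = Σ λ_i
λ_sys = 0.00000289 + 0.000167 + 0.00000449 + 0.00000200 = 1.7638e-04 /h
MTBF = 1 / λ_sys = 5670 h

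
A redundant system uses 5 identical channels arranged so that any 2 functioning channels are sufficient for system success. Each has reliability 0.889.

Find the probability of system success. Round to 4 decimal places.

R = Σ_{i=2}^{5} C(5,i) p^i (1−p)^{5−i} with p = 0.889
C(5,2)·0.889^2·0.111^3 = 0.010809
C(5,3)·0.889^3·0.111^2 = 0.086567
C(5,4)·0.889^4·0.111^1 = 0.346657
C(5,5)·0.889^5·0.111^0 = 0.555276
Sum = 0.9993

0.9993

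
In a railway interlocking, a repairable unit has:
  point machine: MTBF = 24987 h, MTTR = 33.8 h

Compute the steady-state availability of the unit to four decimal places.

A(point machine) = MTBF/(MTBF+MTTR) = 24987/(24987+33.8) = 0.9986

0.9986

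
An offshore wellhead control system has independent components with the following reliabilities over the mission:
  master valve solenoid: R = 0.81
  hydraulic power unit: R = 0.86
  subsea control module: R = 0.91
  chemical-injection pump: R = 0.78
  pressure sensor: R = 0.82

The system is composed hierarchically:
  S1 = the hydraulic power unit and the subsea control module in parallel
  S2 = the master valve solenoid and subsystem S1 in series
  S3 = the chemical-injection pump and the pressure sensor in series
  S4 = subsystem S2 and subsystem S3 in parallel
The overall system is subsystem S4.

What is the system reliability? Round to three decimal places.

0.928

Parallel (hydraulic power unit and subsea control module): 1 − (1 − 0.86000)(1 − 0.91000) = 0.98740
Series (master valve solenoid and [0.98740]): 0.81000 × 0.98740 = 0.79979
Series (chemical-injection pump and pressure sensor): 0.78000 × 0.82000 = 0.63960
Parallel ([0.79979] and [0.63960]): 1 − (1 − 0.79979)(1 − 0.63960) = 0.928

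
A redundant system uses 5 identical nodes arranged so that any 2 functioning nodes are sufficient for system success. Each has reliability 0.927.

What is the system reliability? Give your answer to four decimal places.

R = Σ_{i=2}^{5} C(5,i) p^i (1−p)^{5−i} with p = 0.927
C(5,2)·0.927^2·0.073^3 = 0.003343
C(5,3)·0.927^3·0.073^2 = 0.042451
C(5,4)·0.927^4·0.073^1 = 0.269533
C(5,5)·0.927^5·0.073^0 = 0.684540
Sum = 0.9999

0.9999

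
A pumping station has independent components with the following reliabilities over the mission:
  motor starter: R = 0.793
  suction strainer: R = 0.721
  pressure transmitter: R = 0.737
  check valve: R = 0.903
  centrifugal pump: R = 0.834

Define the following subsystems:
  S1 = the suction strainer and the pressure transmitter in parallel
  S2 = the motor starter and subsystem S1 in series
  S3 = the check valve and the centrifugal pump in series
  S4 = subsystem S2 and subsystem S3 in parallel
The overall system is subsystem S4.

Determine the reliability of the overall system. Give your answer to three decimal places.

0.935

Parallel (suction strainer and pressure transmitter): 1 − (1 − 0.72100)(1 − 0.73700) = 0.92662
Series (motor starter and [0.92662]): 0.79300 × 0.92662 = 0.73481
Series (check valve and centrifugal pump): 0.90300 × 0.83400 = 0.75310
Parallel ([0.73481] and [0.75310]): 1 − (1 − 0.73481)(1 − 0.75310) = 0.935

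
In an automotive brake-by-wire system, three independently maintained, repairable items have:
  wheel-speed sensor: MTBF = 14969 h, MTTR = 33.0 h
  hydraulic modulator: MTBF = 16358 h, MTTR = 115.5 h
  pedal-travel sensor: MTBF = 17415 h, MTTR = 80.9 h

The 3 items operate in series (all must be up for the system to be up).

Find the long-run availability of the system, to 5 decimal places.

0.98622

A(wheel-speed sensor) = MTBF/(MTBF+MTTR) = 14969/(14969+33.0) = 0.997800
A(hydraulic modulator) = MTBF/(MTBF+MTTR) = 16358/(16358+115.5) = 0.992989
A(pedal-travel sensor) = MTBF/(MTBF+MTTR) = 17415/(17415+80.9) = 0.995376
Series availability: 0.997800 × 0.992989 × 0.995376 = 0.98622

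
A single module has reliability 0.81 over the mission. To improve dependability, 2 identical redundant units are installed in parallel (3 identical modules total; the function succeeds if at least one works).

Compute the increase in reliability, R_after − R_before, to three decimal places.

0.183

R_before = 0.81
R_after = 1 − (1 − 0.81)^3 = 0.993
ΔR = 0.993 − 0.81 = 0.183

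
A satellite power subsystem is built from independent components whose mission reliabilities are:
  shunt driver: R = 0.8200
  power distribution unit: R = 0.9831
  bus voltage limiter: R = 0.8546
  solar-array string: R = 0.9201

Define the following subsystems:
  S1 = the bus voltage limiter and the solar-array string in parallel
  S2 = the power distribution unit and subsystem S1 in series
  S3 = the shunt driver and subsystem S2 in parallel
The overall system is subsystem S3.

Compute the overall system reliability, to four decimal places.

Parallel (bus voltage limiter and solar-array string): 1 − (1 − 0.854600)(1 − 0.920100) = 0.988383
Series (power distribution unit and [0.988383]): 0.983100 × 0.988383 = 0.971679
Parallel (shunt driver and [0.971679]): 1 − (1 − 0.820000)(1 − 0.971679) = 0.9949

0.9949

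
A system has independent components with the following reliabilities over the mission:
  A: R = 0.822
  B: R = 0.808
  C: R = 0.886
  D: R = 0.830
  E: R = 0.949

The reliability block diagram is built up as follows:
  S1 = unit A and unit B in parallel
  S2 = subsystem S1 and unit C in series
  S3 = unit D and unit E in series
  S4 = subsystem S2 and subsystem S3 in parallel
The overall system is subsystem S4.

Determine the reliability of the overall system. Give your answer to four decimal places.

Parallel (A and B): 1 − (1 − 0.822000)(1 − 0.808000) = 0.965824
Series ([0.965824] and C): 0.965824 × 0.886000 = 0.855720
Series (D and E): 0.830000 × 0.949000 = 0.787670
Parallel ([0.855720] and [0.787670]): 1 − (1 − 0.855720)(1 − 0.787670) = 0.9694

0.9694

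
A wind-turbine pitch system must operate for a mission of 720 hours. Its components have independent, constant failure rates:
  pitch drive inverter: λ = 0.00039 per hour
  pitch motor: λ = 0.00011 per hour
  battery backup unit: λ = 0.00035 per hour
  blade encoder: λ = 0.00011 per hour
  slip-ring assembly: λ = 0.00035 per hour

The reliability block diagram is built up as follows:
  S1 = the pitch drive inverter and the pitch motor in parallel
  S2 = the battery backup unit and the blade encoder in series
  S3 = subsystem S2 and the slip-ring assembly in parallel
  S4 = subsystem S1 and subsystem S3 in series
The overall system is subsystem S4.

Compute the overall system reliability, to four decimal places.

0.9197

R(pitch drive inverter) = exp(−0.00039 × 720) = 0.755179
R(pitch motor) = exp(−0.00011 × 720) = 0.923855
R(battery backup unit) = exp(−0.00035 × 720) = 0.777245
R(blade encoder) = exp(−0.00011 × 720) = 0.923855
R(slip-ring assembly) = exp(−0.00035 × 720) = 0.777245
Parallel (pitch drive inverter and pitch motor): 1 − (1 − 0.755179)(1 − 0.923855) = 0.981358
Series (battery backup unit and blade encoder): 0.777245 × 0.923855 = 0.718062
Parallel ([0.718062] and slip-ring assembly): 1 − (1 − 0.718062)(1 − 0.777245) = 0.937197
Series ([0.981358] and [0.937197]): 0.981358 × 0.937197 = 0.9197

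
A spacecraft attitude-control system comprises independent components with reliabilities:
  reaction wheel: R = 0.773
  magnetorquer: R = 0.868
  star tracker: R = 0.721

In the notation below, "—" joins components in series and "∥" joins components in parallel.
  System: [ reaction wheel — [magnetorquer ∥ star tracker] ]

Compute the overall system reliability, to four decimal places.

Parallel (magnetorquer and star tracker): 1 − (1 − 0.868000)(1 − 0.721000) = 0.963172
Series (reaction wheel and [0.963172]): 0.773000 × 0.963172 = 0.7445

0.7445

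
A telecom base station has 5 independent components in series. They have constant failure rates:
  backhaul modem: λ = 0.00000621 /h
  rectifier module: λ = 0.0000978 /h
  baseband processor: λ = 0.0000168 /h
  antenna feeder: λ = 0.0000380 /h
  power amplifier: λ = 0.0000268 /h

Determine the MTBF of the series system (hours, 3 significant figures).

Series of exponential components: λ_sys = Σ λ_i
λ_sys = 0.00000621 + 0.0000978 + 0.0000168 + 0.0000380 + 0.0000268 = 1.8561e-04 /h
MTBF = 1 / λ_sys = 5390 h

5390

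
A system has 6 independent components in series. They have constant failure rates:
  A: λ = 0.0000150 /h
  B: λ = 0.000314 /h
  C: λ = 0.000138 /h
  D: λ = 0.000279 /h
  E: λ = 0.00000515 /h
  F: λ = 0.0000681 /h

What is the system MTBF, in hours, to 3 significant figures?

Series of exponential components: λ_sys = Σ λ_i
λ_sys = 0.0000150 + 0.000314 + 0.000138 + 0.000279 + 0.00000515 + 0.0000681 = 8.1925e-04 /h
MTBF = 1 / λ_sys = 1220 h

1220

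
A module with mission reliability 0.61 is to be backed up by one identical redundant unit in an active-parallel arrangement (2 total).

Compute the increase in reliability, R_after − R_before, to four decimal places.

R_before = 0.61
R_after = 1 − (1 − 0.61)^2 = 0.8479
ΔR = 0.8479 − 0.61 = 0.2379

0.2379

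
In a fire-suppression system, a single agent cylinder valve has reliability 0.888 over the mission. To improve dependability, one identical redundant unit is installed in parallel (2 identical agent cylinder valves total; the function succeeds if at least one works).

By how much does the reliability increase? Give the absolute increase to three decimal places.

0.099

R_before = 0.888
R_after = 1 − (1 − 0.888)^2 = 0.987
ΔR = 0.987 − 0.888 = 0.099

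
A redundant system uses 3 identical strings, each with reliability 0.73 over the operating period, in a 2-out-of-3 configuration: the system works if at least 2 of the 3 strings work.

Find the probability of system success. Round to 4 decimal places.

R = Σ_{i=2}^{3} C(3,i) p^i (1−p)^{3−i} with p = 0.73
C(3,2)·0.73^2·0.27^1 = 0.431649
C(3,3)·0.73^3·0.27^0 = 0.389017
Sum = 0.8207

0.8207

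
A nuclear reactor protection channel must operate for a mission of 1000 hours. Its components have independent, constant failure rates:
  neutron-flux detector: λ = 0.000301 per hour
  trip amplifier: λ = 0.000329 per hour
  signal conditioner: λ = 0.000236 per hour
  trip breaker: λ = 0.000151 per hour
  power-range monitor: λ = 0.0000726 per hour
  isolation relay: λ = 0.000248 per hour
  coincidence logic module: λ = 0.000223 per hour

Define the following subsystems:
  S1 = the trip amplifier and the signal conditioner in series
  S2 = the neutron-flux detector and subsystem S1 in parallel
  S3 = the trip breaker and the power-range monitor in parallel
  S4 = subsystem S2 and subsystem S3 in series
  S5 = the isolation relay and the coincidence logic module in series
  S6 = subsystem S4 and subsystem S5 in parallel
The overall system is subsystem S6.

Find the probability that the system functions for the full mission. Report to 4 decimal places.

R(neutron-flux detector) = exp(−0.000301 × 1000) = 0.740078
R(trip amplifier) = exp(−0.000329 × 1000) = 0.719643
R(signal conditioner) = exp(−0.000236 × 1000) = 0.789781
R(trip breaker) = exp(−0.000151 × 1000) = 0.859848
R(power-range monitor) = exp(−0.0000726 × 1000) = 0.929973
R(isolation relay) = exp(−0.000248 × 1000) = 0.780360
R(coincidence logic module) = exp(−0.000223 × 1000) = 0.800115
Series (trip amplifier and signal conditioner): 0.719643 × 0.789781 = 0.568360
Parallel (neutron-flux detector and [0.568360]): 1 − (1 − 0.740078)(1 − 0.568360) = 0.887807
Parallel (trip breaker and power-range monitor): 1 − (1 − 0.859848)(1 − 0.929973) = 0.990186
Series ([0.887807] and [0.990186]): 0.887807 × 0.990186 = 0.879094
Series (isolation relay and coincidence logic module): 0.780360 × 0.800115 = 0.624378
Parallel ([0.879094] and [0.624378]): 1 − (1 − 0.879094)(1 − 0.624378) = 0.9546

0.9546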